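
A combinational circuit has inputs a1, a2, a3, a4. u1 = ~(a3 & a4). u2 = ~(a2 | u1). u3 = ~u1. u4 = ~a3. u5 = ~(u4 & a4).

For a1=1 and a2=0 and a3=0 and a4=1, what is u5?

u4 = ~0 = 1
u5 = ~(1 & 1) = 0

0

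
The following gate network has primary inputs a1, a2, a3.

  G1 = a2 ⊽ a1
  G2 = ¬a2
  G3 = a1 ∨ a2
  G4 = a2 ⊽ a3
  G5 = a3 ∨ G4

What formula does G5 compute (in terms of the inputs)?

a3 ∨ (a2 ⊽ a3)

G4 = a2 ⊽ a3
G5 = a3 ∨ G4 = a3 ∨ (a2 ⊽ a3)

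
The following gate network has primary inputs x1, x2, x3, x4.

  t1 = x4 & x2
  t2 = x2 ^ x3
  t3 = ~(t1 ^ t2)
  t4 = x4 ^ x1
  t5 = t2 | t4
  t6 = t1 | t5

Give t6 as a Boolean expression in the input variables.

(x4 & x2) | ((x2 ^ x3) | (x4 ^ x1))

t1 = x4 & x2
t2 = x2 ^ x3
t4 = x4 ^ x1
t5 = t2 | t4 = (x2 ^ x3) | (x4 ^ x1)
t6 = t1 | t5 = (x4 & x2) | ((x2 ^ x3) | (x4 ^ x1))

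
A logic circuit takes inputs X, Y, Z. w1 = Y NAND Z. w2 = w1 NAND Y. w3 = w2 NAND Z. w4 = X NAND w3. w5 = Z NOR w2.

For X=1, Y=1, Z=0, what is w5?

1

w1 = 1 NAND 0 = 1
w2 = 1 NAND 1 = 0
w5 = 0 NOR 0 = 1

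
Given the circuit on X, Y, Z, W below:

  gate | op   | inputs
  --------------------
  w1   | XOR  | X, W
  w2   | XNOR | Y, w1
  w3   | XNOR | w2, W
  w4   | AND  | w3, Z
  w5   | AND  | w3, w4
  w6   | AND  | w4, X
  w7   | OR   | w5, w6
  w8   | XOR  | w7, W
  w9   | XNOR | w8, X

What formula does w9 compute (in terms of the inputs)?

(((((Y XNOR (X XOR W)) XNOR W) AND (((Y XNOR (X XOR W)) XNOR W) AND Z)) OR ((((Y XNOR (X XOR W)) XNOR W) AND Z) AND X)) XOR W) XNOR X

w1 = X XOR W
w2 = Y XNOR w1 = Y XNOR (X XOR W)
w3 = w2 XNOR W = (Y XNOR (X XOR W)) XNOR W
w4 = w3 AND Z = ((Y XNOR (X XOR W)) XNOR W) AND Z
w5 = w3 AND w4 = ((Y XNOR (X XOR W)) XNOR W) AND (((Y XNOR (X XOR W)) XNOR W) AND Z)
w6 = w4 AND X = (((Y XNOR (X XOR W)) XNOR W) AND Z) AND X
w7 = w5 OR w6 = (((Y XNOR (X XOR W)) XNOR W) AND (((Y XNOR (X XOR W)) XNOR W) AND Z)) OR ((((Y XNOR (X XOR W)) XNOR W) AND Z) AND X)
w8 = w7 XOR W = ((((Y XNOR (X XOR W)) XNOR W) AND (((Y XNOR (X XOR W)) XNOR W) AND Z)) OR ((((Y XNOR (X XOR W)) XNOR W) AND Z) AND X)) XOR W
w9 = w8 XNOR X = (((((Y XNOR (X XOR W)) XNOR W) AND (((Y XNOR (X XOR W)) XNOR W) AND Z)) OR ((((Y XNOR (X XOR W)) XNOR W) AND Z) AND X)) XOR W) XNOR X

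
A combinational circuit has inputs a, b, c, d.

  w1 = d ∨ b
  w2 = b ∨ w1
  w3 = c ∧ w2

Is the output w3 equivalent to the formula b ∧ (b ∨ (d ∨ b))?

w1 = d ∨ b
w2 = b ∨ w1 = b ∨ (d ∨ b)
w3 = c ∧ w2 = c ∧ (b ∨ (d ∨ b))
At a=0, b=0, c=1, d=1: circuit gives 1, formula gives 0.

No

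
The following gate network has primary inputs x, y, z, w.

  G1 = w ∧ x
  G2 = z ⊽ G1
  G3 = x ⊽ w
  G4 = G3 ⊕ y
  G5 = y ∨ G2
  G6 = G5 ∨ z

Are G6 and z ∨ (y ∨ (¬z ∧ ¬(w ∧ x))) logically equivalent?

Yes

G1 = w ∧ x
G2 = z ⊽ G1 = z ⊽ (w ∧ x)
G5 = y ∨ G2 = y ∨ (z ⊽ (w ∧ x))
G6 = G5 ∨ z = (y ∨ (z ⊽ (w ∧ x))) ∨ z
At x=1, y=0, z=0, w=1: circuit gives 0, formula gives 0.
At x=0, y=0, z=0, w=0: circuit gives 1, formula gives 1.
Agrees on all 16 inputs.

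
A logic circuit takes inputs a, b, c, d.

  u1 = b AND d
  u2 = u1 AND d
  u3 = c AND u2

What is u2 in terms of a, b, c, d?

(b AND d) AND d

u1 = b AND d
u2 = u1 AND d = (b AND d) AND d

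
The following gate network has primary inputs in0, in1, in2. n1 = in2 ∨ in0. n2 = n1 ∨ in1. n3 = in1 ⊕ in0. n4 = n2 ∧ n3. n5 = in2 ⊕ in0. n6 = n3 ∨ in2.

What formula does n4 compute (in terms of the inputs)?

n1 = in2 ∨ in0
n2 = n1 ∨ in1 = (in2 ∨ in0) ∨ in1
n3 = in1 ⊕ in0
n4 = n2 ∧ n3 = ((in2 ∨ in0) ∨ in1) ∧ (in1 ⊕ in0)

((in2 ∨ in0) ∨ in1) ∧ (in1 ⊕ in0)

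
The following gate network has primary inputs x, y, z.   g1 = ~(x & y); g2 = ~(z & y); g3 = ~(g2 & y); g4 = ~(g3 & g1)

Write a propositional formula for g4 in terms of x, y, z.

~((~((~(z & y)) & y)) & (~(x & y)))

g1 = ~(x & y)
g2 = ~(z & y)
g3 = ~(g2 & y) = ~((~(z & y)) & y)
g4 = ~(g3 & g1) = ~((~((~(z & y)) & y)) & (~(x & y)))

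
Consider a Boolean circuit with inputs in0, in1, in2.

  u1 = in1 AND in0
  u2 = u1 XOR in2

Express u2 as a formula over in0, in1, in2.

(in1 AND in0) XOR in2

u1 = in1 AND in0
u2 = u1 XOR in2 = (in1 AND in0) XOR in2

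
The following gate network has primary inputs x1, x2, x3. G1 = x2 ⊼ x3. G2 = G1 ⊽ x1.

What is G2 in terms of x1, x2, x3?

(x2 ⊼ x3) ⊽ x1

G1 = x2 ⊼ x3
G2 = G1 ⊽ x1 = (x2 ⊼ x3) ⊽ x1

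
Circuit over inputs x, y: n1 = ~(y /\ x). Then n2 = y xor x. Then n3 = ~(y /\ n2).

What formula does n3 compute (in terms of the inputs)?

~(y /\ (y xor x))

n2 = y xor x
n3 = ~(y /\ n2) = ~(y /\ (y xor x))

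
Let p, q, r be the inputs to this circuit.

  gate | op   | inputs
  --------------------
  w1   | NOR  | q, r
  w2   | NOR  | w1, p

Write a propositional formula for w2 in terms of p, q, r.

w1 = q NOR r
w2 = w1 NOR p = (q NOR r) NOR p

(q NOR r) NOR p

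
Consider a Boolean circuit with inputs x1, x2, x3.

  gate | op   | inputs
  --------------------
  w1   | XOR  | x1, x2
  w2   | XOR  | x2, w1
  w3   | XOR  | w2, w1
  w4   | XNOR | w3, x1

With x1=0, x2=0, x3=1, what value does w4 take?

w1 = 0 XOR 0 = 0
w2 = 0 XOR 0 = 0
w3 = 0 XOR 0 = 0
w4 = 0 XNOR 0 = 1

1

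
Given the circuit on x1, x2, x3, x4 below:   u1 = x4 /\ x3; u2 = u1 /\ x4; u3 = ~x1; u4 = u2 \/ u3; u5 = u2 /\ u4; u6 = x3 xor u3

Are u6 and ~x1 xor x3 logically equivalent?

u3 = ~x1
u6 = x3 xor u3 = x3 xor ~x1
At x1=0, x2=0, x3=1, x4=0: circuit gives 0, formula gives 0.
At x1=0, x2=0, x3=0, x4=0: circuit gives 1, formula gives 1.
Agrees on all 16 inputs.

Yes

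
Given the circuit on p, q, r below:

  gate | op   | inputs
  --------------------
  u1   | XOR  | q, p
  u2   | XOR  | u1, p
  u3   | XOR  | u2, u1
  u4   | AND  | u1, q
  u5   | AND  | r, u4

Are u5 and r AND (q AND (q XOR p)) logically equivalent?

Yes

u1 = q XOR p
u4 = u1 AND q = (q XOR p) AND q
u5 = r AND u4 = r AND ((q XOR p) AND q)
At p=0, q=0, r=0: circuit gives 0, formula gives 0.
At p=0, q=1, r=1: circuit gives 1, formula gives 1.
Agrees on all 8 inputs.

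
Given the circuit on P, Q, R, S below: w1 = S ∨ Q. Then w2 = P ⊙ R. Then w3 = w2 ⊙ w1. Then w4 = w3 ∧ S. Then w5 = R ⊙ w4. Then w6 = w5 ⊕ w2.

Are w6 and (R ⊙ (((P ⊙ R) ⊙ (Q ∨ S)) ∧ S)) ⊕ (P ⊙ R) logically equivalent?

Yes

w1 = S ∨ Q
w2 = P ⊙ R
w3 = w2 ⊙ w1 = (P ⊙ R) ⊙ (S ∨ Q)
w4 = w3 ∧ S = ((P ⊙ R) ⊙ (S ∨ Q)) ∧ S
w5 = R ⊙ w4 = R ⊙ (((P ⊙ R) ⊙ (S ∨ Q)) ∧ S)
w6 = w5 ⊕ w2 = (R ⊙ (((P ⊙ R) ⊙ (S ∨ Q)) ∧ S)) ⊕ (P ⊙ R)
At P=0, Q=0, R=0, S=0: circuit gives 0, formula gives 0.
At P=0, Q=0, R=0, S=1: circuit gives 1, formula gives 1.
Agrees on all 16 inputs.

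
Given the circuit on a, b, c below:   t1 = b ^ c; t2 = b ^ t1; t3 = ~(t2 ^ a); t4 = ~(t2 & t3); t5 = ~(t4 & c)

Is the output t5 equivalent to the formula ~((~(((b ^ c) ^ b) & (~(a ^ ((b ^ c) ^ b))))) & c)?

Yes

t1 = b ^ c
t2 = b ^ t1 = b ^ (b ^ c)
t3 = ~(t2 ^ a) = ~((b ^ (b ^ c)) ^ a)
t4 = ~(t2 & t3) = ~((b ^ (b ^ c)) & (~((b ^ (b ^ c)) ^ a)))
t5 = ~(t4 & c) = ~((~((b ^ (b ^ c)) & (~((b ^ (b ^ c)) ^ a)))) & c)
At a=0, b=0, c=1: circuit gives 0, formula gives 0.
At a=0, b=0, c=0: circuit gives 1, formula gives 1.
Agrees on all 8 inputs.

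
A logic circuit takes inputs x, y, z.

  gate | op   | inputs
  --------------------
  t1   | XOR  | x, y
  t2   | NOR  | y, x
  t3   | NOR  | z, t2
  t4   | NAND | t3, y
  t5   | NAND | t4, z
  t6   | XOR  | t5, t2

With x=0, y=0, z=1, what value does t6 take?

t2 = 0 NOR 0 = 1
t3 = 1 NOR 1 = 0
t4 = 0 NAND 0 = 1
t5 = 1 NAND 1 = 0
t6 = 0 XOR 1 = 1

1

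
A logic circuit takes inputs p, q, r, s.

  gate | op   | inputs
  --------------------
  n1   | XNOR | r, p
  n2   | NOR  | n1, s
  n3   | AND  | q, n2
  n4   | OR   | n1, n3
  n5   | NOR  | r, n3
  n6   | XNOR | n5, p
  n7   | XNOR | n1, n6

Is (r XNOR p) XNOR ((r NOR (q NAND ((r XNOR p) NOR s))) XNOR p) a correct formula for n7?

No

n1 = r XNOR p
n2 = n1 NOR s = (r XNOR p) NOR s
n3 = q AND n2 = q AND ((r XNOR p) NOR s)
n5 = r NOR n3 = r NOR (q AND ((r XNOR p) NOR s))
n6 = n5 XNOR p = (r NOR (q AND ((r XNOR p) NOR s))) XNOR p
n7 = n1 XNOR n6 = (r XNOR p) XNOR ((r NOR (q AND ((r XNOR p) NOR s))) XNOR p)
At p=0, q=0, r=0, s=0: circuit gives 0, formula gives 1.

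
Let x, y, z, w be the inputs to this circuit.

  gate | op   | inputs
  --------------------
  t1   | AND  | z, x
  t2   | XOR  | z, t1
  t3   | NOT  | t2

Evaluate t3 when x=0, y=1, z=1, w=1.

0

t1 = 1 AND 0 = 0
t2 = 1 XOR 0 = 1
t3 = NOT 1 = 0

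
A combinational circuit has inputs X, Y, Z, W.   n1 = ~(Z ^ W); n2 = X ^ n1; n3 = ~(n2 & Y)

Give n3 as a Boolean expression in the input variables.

n1 = ~(Z ^ W)
n2 = X ^ n1 = X ^ (~(Z ^ W))
n3 = ~(n2 & Y) = ~((X ^ (~(Z ^ W))) & Y)

~((X ^ (~(Z ^ W))) & Y)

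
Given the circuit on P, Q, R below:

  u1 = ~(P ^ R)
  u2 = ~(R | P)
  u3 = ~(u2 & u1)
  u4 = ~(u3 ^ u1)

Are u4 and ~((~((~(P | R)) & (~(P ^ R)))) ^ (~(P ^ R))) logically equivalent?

Yes

u1 = ~(P ^ R)
u2 = ~(R | P)
u3 = ~(u2 & u1) = ~((~(R | P)) & (~(P ^ R)))
u4 = ~(u3 ^ u1) = ~((~((~(R | P)) & (~(P ^ R)))) ^ (~(P ^ R)))
At P=0, Q=0, R=0: circuit gives 0, formula gives 0.
At P=1, Q=0, R=1: circuit gives 1, formula gives 1.
Agrees on all 8 inputs.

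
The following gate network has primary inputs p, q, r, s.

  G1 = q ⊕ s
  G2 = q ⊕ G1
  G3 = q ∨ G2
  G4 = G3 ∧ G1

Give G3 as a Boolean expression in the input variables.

q ∨ (q ⊕ (q ⊕ s))

G1 = q ⊕ s
G2 = q ⊕ G1 = q ⊕ (q ⊕ s)
G3 = q ∨ G2 = q ∨ (q ⊕ (q ⊕ s))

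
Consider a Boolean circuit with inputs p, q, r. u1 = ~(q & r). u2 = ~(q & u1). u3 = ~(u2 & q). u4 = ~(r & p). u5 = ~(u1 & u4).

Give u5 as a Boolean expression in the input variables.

~((~(q & r)) & (~(r & p)))

u1 = ~(q & r)
u4 = ~(r & p)
u5 = ~(u1 & u4) = ~((~(q & r)) & (~(r & p)))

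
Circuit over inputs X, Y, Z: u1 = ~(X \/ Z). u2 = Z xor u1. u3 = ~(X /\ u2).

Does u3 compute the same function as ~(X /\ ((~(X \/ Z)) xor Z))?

Yes

u1 = ~(X \/ Z)
u2 = Z xor u1 = Z xor (~(X \/ Z))
u3 = ~(X /\ u2) = ~(X /\ (Z xor (~(X \/ Z))))
At X=1, Y=0, Z=1: circuit gives 0, formula gives 0.
At X=0, Y=0, Z=0: circuit gives 1, formula gives 1.
Agrees on all 8 inputs.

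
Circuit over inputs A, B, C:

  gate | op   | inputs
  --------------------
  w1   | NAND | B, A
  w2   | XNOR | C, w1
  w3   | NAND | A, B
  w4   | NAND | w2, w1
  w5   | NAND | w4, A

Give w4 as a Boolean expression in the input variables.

w1 = B NAND A
w2 = C XNOR w1 = C XNOR (B NAND A)
w4 = w2 NAND w1 = (C XNOR (B NAND A)) NAND (B NAND A)

(C XNOR (B NAND A)) NAND (B NAND A)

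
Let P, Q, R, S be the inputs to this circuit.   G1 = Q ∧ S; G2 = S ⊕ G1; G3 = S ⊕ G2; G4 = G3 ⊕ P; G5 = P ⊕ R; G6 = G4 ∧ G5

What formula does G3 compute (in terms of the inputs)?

S ⊕ (S ⊕ (Q ∧ S))

G1 = Q ∧ S
G2 = S ⊕ G1 = S ⊕ (Q ∧ S)
G3 = S ⊕ G2 = S ⊕ (S ⊕ (Q ∧ S))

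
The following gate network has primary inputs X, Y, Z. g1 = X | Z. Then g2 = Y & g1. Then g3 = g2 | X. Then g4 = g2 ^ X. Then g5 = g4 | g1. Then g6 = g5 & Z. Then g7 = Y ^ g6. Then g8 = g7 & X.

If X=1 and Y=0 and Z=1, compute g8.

g1 = 1 | 1 = 1
g2 = 0 & 1 = 0
g4 = 0 ^ 1 = 1
g5 = 1 | 1 = 1
g6 = 1 & 1 = 1
g7 = 0 ^ 1 = 1
g8 = 1 & 1 = 1

1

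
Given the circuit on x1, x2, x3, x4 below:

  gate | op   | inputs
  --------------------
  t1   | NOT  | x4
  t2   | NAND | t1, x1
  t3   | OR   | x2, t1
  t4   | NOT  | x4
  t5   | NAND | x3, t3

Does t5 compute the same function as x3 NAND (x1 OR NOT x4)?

t1 = NOT x4
t3 = x2 OR t1 = x2 OR NOT x4
t5 = x3 NAND t3 = x3 NAND (x2 OR NOT x4)
At x1=0, x2=1, x3=1, x4=1: circuit gives 0, formula gives 1.

No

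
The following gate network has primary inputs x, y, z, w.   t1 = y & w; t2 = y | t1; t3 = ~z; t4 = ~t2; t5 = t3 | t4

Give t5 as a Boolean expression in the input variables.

t1 = y & w
t2 = y | t1 = y | (y & w)
t3 = ~z
t4 = ~t2 = ~(y | (y & w))
t5 = t3 | t4 = ~z | ~(y | (y & w))

~z | ~(y | (y & w))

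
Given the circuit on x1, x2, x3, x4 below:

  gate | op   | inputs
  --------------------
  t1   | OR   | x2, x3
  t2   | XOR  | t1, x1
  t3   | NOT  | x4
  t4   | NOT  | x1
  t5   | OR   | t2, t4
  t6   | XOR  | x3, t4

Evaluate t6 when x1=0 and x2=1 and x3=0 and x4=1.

1

t4 = NOT 0 = 1
t6 = 0 XOR 1 = 1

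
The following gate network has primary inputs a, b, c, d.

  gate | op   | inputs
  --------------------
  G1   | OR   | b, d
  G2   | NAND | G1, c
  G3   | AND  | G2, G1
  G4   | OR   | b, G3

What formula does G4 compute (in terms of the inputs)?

G1 = b OR d
G2 = G1 NAND c = (b OR d) NAND c
G3 = G2 AND G1 = ((b OR d) NAND c) AND (b OR d)
G4 = b OR G3 = b OR (((b OR d) NAND c) AND (b OR d))

b OR (((b OR d) NAND c) AND (b OR d))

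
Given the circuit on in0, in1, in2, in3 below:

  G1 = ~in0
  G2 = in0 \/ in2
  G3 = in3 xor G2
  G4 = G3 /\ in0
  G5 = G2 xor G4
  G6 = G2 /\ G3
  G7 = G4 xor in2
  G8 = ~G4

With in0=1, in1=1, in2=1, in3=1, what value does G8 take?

1

G2 = 1 \/ 1 = 1
G3 = 1 xor 1 = 0
G4 = 0 /\ 1 = 0
G8 = ~0 = 1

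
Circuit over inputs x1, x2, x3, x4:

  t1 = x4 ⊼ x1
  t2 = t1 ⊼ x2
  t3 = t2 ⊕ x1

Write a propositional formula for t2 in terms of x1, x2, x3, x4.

(x4 ⊼ x1) ⊼ x2

t1 = x4 ⊼ x1
t2 = t1 ⊼ x2 = (x4 ⊼ x1) ⊼ x2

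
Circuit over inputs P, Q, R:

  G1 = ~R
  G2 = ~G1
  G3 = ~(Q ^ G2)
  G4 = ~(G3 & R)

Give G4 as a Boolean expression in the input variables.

G1 = ~R
G2 = ~G1 = ~~R
G3 = ~(Q ^ G2) = ~(Q ^ ~~R)
G4 = ~(G3 & R) = ~((~(Q ^ ~~R)) & R)

~((~(Q ^ ~~R)) & R)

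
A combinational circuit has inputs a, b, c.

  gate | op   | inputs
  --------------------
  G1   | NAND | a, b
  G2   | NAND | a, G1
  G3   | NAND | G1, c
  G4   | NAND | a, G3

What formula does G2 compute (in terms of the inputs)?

G1 = a NAND b
G2 = a NAND G1 = a NAND (a NAND b)

a NAND (a NAND b)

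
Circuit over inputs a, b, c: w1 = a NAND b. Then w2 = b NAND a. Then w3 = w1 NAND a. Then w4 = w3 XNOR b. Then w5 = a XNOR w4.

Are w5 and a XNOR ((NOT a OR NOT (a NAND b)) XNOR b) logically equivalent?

Yes

w1 = a NAND b
w3 = w1 NAND a = (a NAND b) NAND a
w4 = w3 XNOR b = ((a NAND b) NAND a) XNOR b
w5 = a XNOR w4 = a XNOR (((a NAND b) NAND a) XNOR b)
At a=0, b=1, c=0: circuit gives 0, formula gives 0.
At a=0, b=0, c=0: circuit gives 1, formula gives 1.
Agrees on all 8 inputs.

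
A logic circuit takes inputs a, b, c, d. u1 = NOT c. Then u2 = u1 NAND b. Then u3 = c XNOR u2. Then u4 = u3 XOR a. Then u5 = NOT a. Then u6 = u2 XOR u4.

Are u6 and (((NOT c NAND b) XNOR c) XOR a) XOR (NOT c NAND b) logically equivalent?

Yes

u1 = NOT c
u2 = u1 NAND b = NOT c NAND b
u3 = c XNOR u2 = c XNOR (NOT c NAND b)
u4 = u3 XOR a = (c XNOR (NOT c NAND b)) XOR a
u6 = u2 XOR u4 = (NOT c NAND b) XOR ((c XNOR (NOT c NAND b)) XOR a)
At a=0, b=0, c=1, d=0: circuit gives 0, formula gives 0.
At a=0, b=0, c=0, d=0: circuit gives 1, formula gives 1.
Agrees on all 16 inputs.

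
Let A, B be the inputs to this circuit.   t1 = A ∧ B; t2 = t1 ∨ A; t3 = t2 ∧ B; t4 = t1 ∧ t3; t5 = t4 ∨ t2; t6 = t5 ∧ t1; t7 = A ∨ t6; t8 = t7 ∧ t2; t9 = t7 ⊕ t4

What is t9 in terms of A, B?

t1 = A ∧ B
t2 = t1 ∨ A = (A ∧ B) ∨ A
t3 = t2 ∧ B = ((A ∧ B) ∨ A) ∧ B
t4 = t1 ∧ t3 = (A ∧ B) ∧ (((A ∧ B) ∨ A) ∧ B)
t5 = t4 ∨ t2 = ((A ∧ B) ∧ (((A ∧ B) ∨ A) ∧ B)) ∨ ((A ∧ B) ∨ A)
t6 = t5 ∧ t1 = (((A ∧ B) ∧ (((A ∧ B) ∨ A) ∧ B)) ∨ ((A ∧ B) ∨ A)) ∧ (A ∧ B)
t7 = A ∨ t6 = A ∨ ((((A ∧ B) ∧ (((A ∧ B) ∨ A) ∧ B)) ∨ ((A ∧ B) ∨ A)) ∧ (A ∧ B))
t9 = t7 ⊕ t4 = (A ∨ ((((A ∧ B) ∧ (((A ∧ B) ∨ A) ∧ B)) ∨ ((A ∧ B) ∨ A)) ∧ (A ∧ B))) ⊕ ((A ∧ B) ∧ (((A ∧ B) ∨ A) ∧ B))

(A ∨ ((((A ∧ B) ∧ (((A ∧ B) ∨ A) ∧ B)) ∨ ((A ∧ B) ∨ A)) ∧ (A ∧ B))) ⊕ ((A ∧ B) ∧ (((A ∧ B) ∨ A) ∧ B))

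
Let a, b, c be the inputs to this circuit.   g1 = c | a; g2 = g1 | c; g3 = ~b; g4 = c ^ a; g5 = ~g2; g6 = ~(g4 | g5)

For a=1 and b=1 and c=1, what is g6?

1

g1 = 1 | 1 = 1
g2 = 1 | 1 = 1
g4 = 1 ^ 1 = 0
g5 = ~1 = 0
g6 = ~(0 | 0) = 1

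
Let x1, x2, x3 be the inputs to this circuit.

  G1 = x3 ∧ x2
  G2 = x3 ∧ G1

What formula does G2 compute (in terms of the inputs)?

G1 = x3 ∧ x2
G2 = x3 ∧ G1 = x3 ∧ (x3 ∧ x2)

x3 ∧ (x3 ∧ x2)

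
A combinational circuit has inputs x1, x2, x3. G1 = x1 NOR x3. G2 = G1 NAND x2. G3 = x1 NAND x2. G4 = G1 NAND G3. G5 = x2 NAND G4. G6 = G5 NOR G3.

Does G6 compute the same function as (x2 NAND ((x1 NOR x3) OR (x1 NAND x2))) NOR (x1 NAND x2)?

No

G1 = x1 NOR x3
G3 = x1 NAND x2
G4 = G1 NAND G3 = (x1 NOR x3) NAND (x1 NAND x2)
G5 = x2 NAND G4 = x2 NAND ((x1 NOR x3) NAND (x1 NAND x2))
G6 = G5 NOR G3 = (x2 NAND ((x1 NOR x3) NAND (x1 NAND x2))) NOR (x1 NAND x2)
At x1=1, x2=1, x3=0: circuit gives 1, formula gives 0.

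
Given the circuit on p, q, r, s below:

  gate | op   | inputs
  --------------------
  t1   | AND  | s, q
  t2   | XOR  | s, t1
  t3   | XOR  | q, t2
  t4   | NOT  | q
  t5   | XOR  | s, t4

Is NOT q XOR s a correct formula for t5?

t4 = NOT q
t5 = s XOR t4 = s XOR NOT q
At p=0, q=0, r=0, s=1: circuit gives 0, formula gives 0.
At p=0, q=0, r=0, s=0: circuit gives 1, formula gives 1.
Agrees on all 16 inputs.

Yes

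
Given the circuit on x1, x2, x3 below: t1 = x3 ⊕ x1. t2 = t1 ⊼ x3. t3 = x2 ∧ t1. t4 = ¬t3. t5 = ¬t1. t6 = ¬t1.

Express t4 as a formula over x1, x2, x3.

t1 = x3 ⊕ x1
t3 = x2 ∧ t1 = x2 ∧ (x3 ⊕ x1)
t4 = ¬t3 = ¬(x2 ∧ (x3 ⊕ x1))

¬(x2 ∧ (x3 ⊕ x1))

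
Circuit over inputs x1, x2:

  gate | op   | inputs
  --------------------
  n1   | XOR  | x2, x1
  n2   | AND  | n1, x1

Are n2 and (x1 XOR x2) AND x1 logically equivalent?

n1 = x2 XOR x1
n2 = n1 AND x1 = (x2 XOR x1) AND x1
At x1=0, x2=0: circuit gives 0, formula gives 0.
At x1=1, x2=0: circuit gives 1, formula gives 1.
Agrees on all 4 inputs.

Yes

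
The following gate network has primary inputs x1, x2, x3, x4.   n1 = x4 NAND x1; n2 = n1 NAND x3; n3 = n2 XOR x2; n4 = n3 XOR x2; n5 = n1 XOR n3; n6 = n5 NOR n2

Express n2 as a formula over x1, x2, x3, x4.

(x4 NAND x1) NAND x3

n1 = x4 NAND x1
n2 = n1 NAND x3 = (x4 NAND x1) NAND x3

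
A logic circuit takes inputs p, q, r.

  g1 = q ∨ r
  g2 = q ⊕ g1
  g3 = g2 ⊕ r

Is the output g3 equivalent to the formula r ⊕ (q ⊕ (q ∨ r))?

Yes

g1 = q ∨ r
g2 = q ⊕ g1 = q ⊕ (q ∨ r)
g3 = g2 ⊕ r = (q ⊕ (q ∨ r)) ⊕ r
At p=0, q=0, r=0: circuit gives 0, formula gives 0.
At p=0, q=1, r=1: circuit gives 1, formula gives 1.
Agrees on all 8 inputs.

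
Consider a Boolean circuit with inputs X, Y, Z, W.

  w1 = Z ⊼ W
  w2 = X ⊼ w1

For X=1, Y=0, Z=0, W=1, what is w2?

w1 = 0 ⊼ 1 = 1
w2 = 1 ⊼ 1 = 0

0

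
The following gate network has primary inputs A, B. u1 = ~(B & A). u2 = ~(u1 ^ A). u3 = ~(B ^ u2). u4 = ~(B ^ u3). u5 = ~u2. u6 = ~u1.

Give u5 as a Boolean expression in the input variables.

u1 = ~(B & A)
u2 = ~(u1 ^ A) = ~((~(B & A)) ^ A)
u5 = ~u2 = ~(~((~(B & A)) ^ A))

~(~((~(B & A)) ^ A))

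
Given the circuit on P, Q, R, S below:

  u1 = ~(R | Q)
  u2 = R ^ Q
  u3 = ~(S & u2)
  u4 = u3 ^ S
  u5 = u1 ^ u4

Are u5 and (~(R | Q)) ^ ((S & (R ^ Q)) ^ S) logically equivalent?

u1 = ~(R | Q)
u2 = R ^ Q
u3 = ~(S & u2) = ~(S & (R ^ Q))
u4 = u3 ^ S = (~(S & (R ^ Q))) ^ S
u5 = u1 ^ u4 = (~(R | Q)) ^ ((~(S & (R ^ Q))) ^ S)
At P=0, Q=0, R=0, S=0: circuit gives 0, formula gives 1.

No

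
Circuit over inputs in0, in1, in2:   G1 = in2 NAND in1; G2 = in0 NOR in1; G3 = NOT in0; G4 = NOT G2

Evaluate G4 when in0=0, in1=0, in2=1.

G2 = 0 NOR 0 = 1
G4 = NOT 1 = 0

0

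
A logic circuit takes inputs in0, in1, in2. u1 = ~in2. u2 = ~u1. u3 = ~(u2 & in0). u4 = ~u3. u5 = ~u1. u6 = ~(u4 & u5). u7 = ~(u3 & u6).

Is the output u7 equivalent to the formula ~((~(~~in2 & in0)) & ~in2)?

u1 = ~in2
u2 = ~u1 = ~~in2
u3 = ~(u2 & in0) = ~(~~in2 & in0)
u4 = ~u3 = ~(~(~~in2 & in0))
u5 = ~u1 = ~~in2
u6 = ~(u4 & u5) = ~(~(~(~~in2 & in0)) & ~~in2)
u7 = ~(u3 & u6) = ~((~(~~in2 & in0)) & (~(~(~(~~in2 & in0)) & ~~in2)))
At in0=0, in1=0, in2=1: circuit gives 0, formula gives 1.

No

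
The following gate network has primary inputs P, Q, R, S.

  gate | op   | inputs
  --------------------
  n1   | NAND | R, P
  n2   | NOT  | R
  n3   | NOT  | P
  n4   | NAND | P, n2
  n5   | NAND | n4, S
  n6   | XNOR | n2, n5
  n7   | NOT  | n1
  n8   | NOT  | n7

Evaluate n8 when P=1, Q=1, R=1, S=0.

n1 = 1 NAND 1 = 0
n7 = NOT 0 = 1
n8 = NOT 1 = 0

0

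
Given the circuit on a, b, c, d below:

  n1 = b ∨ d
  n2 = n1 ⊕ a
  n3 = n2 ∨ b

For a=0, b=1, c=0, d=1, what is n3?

n1 = 1 ∨ 1 = 1
n2 = 1 ⊕ 0 = 1
n3 = 1 ∨ 1 = 1

1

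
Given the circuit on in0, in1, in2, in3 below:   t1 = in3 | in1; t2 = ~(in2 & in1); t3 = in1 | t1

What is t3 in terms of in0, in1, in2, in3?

t1 = in3 | in1
t3 = in1 | t1 = in1 | (in3 | in1)

in1 | (in3 | in1)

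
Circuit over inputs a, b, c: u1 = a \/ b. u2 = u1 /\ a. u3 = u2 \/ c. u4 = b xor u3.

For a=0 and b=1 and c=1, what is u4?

0

u1 = 0 \/ 1 = 1
u2 = 1 /\ 0 = 0
u3 = 0 \/ 1 = 1
u4 = 1 xor 1 = 0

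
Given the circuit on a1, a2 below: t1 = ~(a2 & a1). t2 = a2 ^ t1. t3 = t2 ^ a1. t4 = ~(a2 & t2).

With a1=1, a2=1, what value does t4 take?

0

t1 = ~(1 & 1) = 0
t2 = 1 ^ 0 = 1
t4 = ~(1 & 1) = 0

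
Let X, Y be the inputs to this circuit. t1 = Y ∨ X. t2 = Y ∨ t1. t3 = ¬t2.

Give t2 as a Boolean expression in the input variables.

Y ∨ (Y ∨ X)

t1 = Y ∨ X
t2 = Y ∨ t1 = Y ∨ (Y ∨ X)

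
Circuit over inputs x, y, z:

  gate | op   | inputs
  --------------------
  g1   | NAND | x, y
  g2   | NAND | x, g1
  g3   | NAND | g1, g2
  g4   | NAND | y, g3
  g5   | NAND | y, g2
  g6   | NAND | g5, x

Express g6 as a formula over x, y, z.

g1 = x NAND y
g2 = x NAND g1 = x NAND (x NAND y)
g5 = y NAND g2 = y NAND (x NAND (x NAND y))
g6 = g5 NAND x = (y NAND (x NAND (x NAND y))) NAND x

(y NAND (x NAND (x NAND y))) NAND x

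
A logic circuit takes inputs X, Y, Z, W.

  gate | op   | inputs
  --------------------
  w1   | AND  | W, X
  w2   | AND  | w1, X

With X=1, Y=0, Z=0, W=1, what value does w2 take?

w1 = 1 AND 1 = 1
w2 = 1 AND 1 = 1

1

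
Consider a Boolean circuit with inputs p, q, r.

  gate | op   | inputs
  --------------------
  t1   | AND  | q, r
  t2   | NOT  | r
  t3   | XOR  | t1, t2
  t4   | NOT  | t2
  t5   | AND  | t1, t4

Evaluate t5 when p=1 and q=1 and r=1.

t1 = 1 AND 1 = 1
t2 = NOT 1 = 0
t4 = NOT 0 = 1
t5 = 1 AND 1 = 1

1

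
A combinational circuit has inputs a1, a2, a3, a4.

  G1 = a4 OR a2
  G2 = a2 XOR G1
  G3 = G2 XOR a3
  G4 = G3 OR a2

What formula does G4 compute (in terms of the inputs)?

((a2 XOR (a4 OR a2)) XOR a3) OR a2

G1 = a4 OR a2
G2 = a2 XOR G1 = a2 XOR (a4 OR a2)
G3 = G2 XOR a3 = (a2 XOR (a4 OR a2)) XOR a3
G4 = G3 OR a2 = ((a2 XOR (a4 OR a2)) XOR a3) OR a2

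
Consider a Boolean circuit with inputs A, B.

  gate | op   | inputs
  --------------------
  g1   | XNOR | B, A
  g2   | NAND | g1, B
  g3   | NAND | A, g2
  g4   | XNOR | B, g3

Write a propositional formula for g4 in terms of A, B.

g1 = B XNOR A
g2 = g1 NAND B = (B XNOR A) NAND B
g3 = A NAND g2 = A NAND ((B XNOR A) NAND B)
g4 = B XNOR g3 = B XNOR (A NAND ((B XNOR A) NAND B))

B XNOR (A NAND ((B XNOR A) NAND B))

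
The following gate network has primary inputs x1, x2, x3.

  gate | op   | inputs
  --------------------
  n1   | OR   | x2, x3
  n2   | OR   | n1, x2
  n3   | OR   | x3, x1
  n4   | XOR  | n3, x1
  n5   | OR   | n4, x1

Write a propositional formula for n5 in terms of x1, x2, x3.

n3 = x3 OR x1
n4 = n3 XOR x1 = (x3 OR x1) XOR x1
n5 = n4 OR x1 = ((x3 OR x1) XOR x1) OR x1

((x3 OR x1) XOR x1) OR x1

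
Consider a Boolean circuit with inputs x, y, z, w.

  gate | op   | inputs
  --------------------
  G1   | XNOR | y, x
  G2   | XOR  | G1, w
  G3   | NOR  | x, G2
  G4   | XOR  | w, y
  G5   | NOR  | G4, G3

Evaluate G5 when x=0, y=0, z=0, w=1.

G1 = 0 XNOR 0 = 1
G2 = 1 XOR 1 = 0
G3 = 0 NOR 0 = 1
G4 = 1 XOR 0 = 1
G5 = 1 NOR 1 = 0

0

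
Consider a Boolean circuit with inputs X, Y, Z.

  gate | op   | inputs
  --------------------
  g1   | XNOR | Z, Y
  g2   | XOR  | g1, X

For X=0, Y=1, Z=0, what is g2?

g1 = 0 XNOR 1 = 0
g2 = 0 XOR 0 = 0

0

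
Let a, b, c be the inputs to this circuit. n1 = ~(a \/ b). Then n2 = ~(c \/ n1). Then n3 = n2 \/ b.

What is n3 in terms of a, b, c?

(~(c \/ (~(a \/ b)))) \/ b

n1 = ~(a \/ b)
n2 = ~(c \/ n1) = ~(c \/ (~(a \/ b)))
n3 = n2 \/ b = (~(c \/ (~(a \/ b)))) \/ b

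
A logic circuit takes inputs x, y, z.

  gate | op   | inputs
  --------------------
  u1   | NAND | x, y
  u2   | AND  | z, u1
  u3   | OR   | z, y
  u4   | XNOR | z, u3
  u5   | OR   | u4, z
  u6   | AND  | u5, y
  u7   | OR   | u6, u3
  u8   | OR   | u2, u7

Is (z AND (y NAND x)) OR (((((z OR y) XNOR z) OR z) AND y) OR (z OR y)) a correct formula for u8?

Yes

u1 = x NAND y
u2 = z AND u1 = z AND (x NAND y)
u3 = z OR y
u4 = z XNOR u3 = z XNOR (z OR y)
u5 = u4 OR z = (z XNOR (z OR y)) OR z
u6 = u5 AND y = ((z XNOR (z OR y)) OR z) AND y
u7 = u6 OR u3 = (((z XNOR (z OR y)) OR z) AND y) OR (z OR y)
u8 = u2 OR u7 = (z AND (x NAND y)) OR ((((z XNOR (z OR y)) OR z) AND y) OR (z OR y))
At x=0, y=0, z=0: circuit gives 0, formula gives 0.
At x=0, y=0, z=1: circuit gives 1, formula gives 1.
Agrees on all 8 inputs.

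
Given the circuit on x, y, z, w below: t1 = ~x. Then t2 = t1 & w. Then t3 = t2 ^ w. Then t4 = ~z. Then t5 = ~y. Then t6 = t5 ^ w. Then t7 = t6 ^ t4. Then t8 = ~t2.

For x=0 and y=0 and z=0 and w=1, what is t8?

0

t1 = ~0 = 1
t2 = 1 & 1 = 1
t8 = ~1 = 0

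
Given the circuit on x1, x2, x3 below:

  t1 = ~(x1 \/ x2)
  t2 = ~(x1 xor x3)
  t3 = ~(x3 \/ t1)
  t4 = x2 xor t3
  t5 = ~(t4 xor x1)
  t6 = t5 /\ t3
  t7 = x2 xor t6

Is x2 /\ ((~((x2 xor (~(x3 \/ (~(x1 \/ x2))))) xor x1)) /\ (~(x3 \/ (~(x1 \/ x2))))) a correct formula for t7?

No

t1 = ~(x1 \/ x2)
t3 = ~(x3 \/ t1) = ~(x3 \/ (~(x1 \/ x2)))
t4 = x2 xor t3 = x2 xor (~(x3 \/ (~(x1 \/ x2))))
t5 = ~(t4 xor x1) = ~((x2 xor (~(x3 \/ (~(x1 \/ x2))))) xor x1)
t6 = t5 /\ t3 = (~((x2 xor (~(x3 \/ (~(x1 \/ x2))))) xor x1)) /\ (~(x3 \/ (~(x1 \/ x2))))
t7 = x2 xor t6 = x2 xor ((~((x2 xor (~(x3 \/ (~(x1 \/ x2))))) xor x1)) /\ (~(x3 \/ (~(x1 \/ x2)))))
At x1=0, x2=1, x3=0: circuit gives 0, formula gives 1.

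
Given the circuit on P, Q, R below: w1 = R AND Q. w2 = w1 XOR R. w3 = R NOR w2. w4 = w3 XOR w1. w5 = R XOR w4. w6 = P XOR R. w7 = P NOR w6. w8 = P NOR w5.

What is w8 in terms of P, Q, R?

w1 = R AND Q
w2 = w1 XOR R = (R AND Q) XOR R
w3 = R NOR w2 = R NOR ((R AND Q) XOR R)
w4 = w3 XOR w1 = (R NOR ((R AND Q) XOR R)) XOR (R AND Q)
w5 = R XOR w4 = R XOR ((R NOR ((R AND Q) XOR R)) XOR (R AND Q))
w8 = P NOR w5 = P NOR (R XOR ((R NOR ((R AND Q) XOR R)) XOR (R AND Q)))

P NOR (R XOR ((R NOR ((R AND Q) XOR R)) XOR (R AND Q)))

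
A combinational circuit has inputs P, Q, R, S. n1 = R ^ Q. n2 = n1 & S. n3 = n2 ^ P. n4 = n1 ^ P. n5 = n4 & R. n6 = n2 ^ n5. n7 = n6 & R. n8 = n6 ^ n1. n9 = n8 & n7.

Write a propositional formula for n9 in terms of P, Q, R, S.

((((R ^ Q) & S) ^ (((R ^ Q) ^ P) & R)) ^ (R ^ Q)) & ((((R ^ Q) & S) ^ (((R ^ Q) ^ P) & R)) & R)

n1 = R ^ Q
n2 = n1 & S = (R ^ Q) & S
n4 = n1 ^ P = (R ^ Q) ^ P
n5 = n4 & R = ((R ^ Q) ^ P) & R
n6 = n2 ^ n5 = ((R ^ Q) & S) ^ (((R ^ Q) ^ P) & R)
n7 = n6 & R = (((R ^ Q) & S) ^ (((R ^ Q) ^ P) & R)) & R
n8 = n6 ^ n1 = (((R ^ Q) & S) ^ (((R ^ Q) ^ P) & R)) ^ (R ^ Q)
n9 = n8 & n7 = ((((R ^ Q) & S) ^ (((R ^ Q) ^ P) & R)) ^ (R ^ Q)) & ((((R ^ Q) & S) ^ (((R ^ Q) ^ P) & R)) & R)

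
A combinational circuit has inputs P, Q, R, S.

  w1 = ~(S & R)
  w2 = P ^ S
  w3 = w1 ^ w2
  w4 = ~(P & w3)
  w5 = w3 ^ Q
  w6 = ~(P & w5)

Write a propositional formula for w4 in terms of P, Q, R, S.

~(P & ((~(S & R)) ^ (P ^ S)))

w1 = ~(S & R)
w2 = P ^ S
w3 = w1 ^ w2 = (~(S & R)) ^ (P ^ S)
w4 = ~(P & w3) = ~(P & ((~(S & R)) ^ (P ^ S)))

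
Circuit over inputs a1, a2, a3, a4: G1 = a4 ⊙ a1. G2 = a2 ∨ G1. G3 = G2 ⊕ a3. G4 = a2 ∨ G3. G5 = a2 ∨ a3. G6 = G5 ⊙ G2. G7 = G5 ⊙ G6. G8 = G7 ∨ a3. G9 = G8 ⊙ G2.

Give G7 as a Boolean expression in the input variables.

G1 = a4 ⊙ a1
G2 = a2 ∨ G1 = a2 ∨ (a4 ⊙ a1)
G5 = a2 ∨ a3
G6 = G5 ⊙ G2 = (a2 ∨ a3) ⊙ (a2 ∨ (a4 ⊙ a1))
G7 = G5 ⊙ G6 = (a2 ∨ a3) ⊙ ((a2 ∨ a3) ⊙ (a2 ∨ (a4 ⊙ a1)))

(a2 ∨ a3) ⊙ ((a2 ∨ a3) ⊙ (a2 ∨ (a4 ⊙ a1)))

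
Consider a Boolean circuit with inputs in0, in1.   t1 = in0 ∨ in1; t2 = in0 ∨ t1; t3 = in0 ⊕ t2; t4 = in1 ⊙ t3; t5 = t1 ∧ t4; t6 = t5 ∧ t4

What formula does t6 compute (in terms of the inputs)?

t1 = in0 ∨ in1
t2 = in0 ∨ t1 = in0 ∨ (in0 ∨ in1)
t3 = in0 ⊕ t2 = in0 ⊕ (in0 ∨ (in0 ∨ in1))
t4 = in1 ⊙ t3 = in1 ⊙ (in0 ⊕ (in0 ∨ (in0 ∨ in1)))
t5 = t1 ∧ t4 = (in0 ∨ in1) ∧ (in1 ⊙ (in0 ⊕ (in0 ∨ (in0 ∨ in1))))
t6 = t5 ∧ t4 = ((in0 ∨ in1) ∧ (in1 ⊙ (in0 ⊕ (in0 ∨ (in0 ∨ in1))))) ∧ (in1 ⊙ (in0 ⊕ (in0 ∨ (in0 ∨ in1))))

((in0 ∨ in1) ∧ (in1 ⊙ (in0 ⊕ (in0 ∨ (in0 ∨ in1))))) ∧ (in1 ⊙ (in0 ⊕ (in0 ∨ (in0 ∨ in1))))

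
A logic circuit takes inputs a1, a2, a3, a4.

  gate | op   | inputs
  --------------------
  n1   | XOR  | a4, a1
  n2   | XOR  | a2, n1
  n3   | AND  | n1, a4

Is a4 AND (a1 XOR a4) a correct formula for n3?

Yes

n1 = a4 XOR a1
n3 = n1 AND a4 = (a4 XOR a1) AND a4
At a1=0, a2=0, a3=0, a4=0: circuit gives 0, formula gives 0.
At a1=0, a2=0, a3=0, a4=1: circuit gives 1, formula gives 1.
Agrees on all 16 inputs.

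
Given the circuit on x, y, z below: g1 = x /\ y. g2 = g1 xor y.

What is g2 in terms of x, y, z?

(x /\ y) xor y

g1 = x /\ y
g2 = g1 xor y = (x /\ y) xor y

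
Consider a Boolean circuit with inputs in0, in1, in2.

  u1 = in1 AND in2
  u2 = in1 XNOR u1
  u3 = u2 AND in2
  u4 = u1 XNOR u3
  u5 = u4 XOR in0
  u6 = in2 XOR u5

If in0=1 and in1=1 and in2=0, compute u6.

u1 = 1 AND 0 = 0
u2 = 1 XNOR 0 = 0
u3 = 0 AND 0 = 0
u4 = 0 XNOR 0 = 1
u5 = 1 XOR 1 = 0
u6 = 0 XOR 0 = 0

0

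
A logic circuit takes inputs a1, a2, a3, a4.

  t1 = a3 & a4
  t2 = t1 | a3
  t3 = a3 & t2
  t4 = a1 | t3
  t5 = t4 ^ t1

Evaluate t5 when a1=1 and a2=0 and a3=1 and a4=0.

1

t1 = 1 & 0 = 0
t2 = 0 | 1 = 1
t3 = 1 & 1 = 1
t4 = 1 | 1 = 1
t5 = 1 ^ 0 = 1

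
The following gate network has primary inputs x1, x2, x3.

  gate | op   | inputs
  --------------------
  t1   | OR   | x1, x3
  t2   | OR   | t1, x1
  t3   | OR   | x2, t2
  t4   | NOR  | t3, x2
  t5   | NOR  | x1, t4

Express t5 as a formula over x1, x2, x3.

t1 = x1 OR x3
t2 = t1 OR x1 = (x1 OR x3) OR x1
t3 = x2 OR t2 = x2 OR ((x1 OR x3) OR x1)
t4 = t3 NOR x2 = (x2 OR ((x1 OR x3) OR x1)) NOR x2
t5 = x1 NOR t4 = x1 NOR ((x2 OR ((x1 OR x3) OR x1)) NOR x2)

x1 NOR ((x2 OR ((x1 OR x3) OR x1)) NOR x2)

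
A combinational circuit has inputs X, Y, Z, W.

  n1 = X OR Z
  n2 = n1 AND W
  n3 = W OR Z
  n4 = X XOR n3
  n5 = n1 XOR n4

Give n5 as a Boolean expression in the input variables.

(X OR Z) XOR (X XOR (W OR Z))

n1 = X OR Z
n3 = W OR Z
n4 = X XOR n3 = X XOR (W OR Z)
n5 = n1 XOR n4 = (X OR Z) XOR (X XOR (W OR Z))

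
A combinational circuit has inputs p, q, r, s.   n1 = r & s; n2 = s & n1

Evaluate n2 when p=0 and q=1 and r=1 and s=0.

0

n1 = 1 & 0 = 0
n2 = 0 & 0 = 0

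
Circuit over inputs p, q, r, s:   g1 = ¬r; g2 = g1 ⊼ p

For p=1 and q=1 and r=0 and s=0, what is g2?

0

g1 = ¬0 = 1
g2 = 1 ⊼ 1 = 0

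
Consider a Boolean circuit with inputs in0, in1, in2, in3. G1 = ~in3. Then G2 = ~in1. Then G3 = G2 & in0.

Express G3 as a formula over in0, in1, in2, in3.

~in1 & in0

G2 = ~in1
G3 = G2 & in0 = ~in1 & in0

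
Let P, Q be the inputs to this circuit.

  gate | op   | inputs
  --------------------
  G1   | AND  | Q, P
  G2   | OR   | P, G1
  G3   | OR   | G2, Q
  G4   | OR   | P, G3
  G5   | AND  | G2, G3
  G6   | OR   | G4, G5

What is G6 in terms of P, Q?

G1 = Q AND P
G2 = P OR G1 = P OR (Q AND P)
G3 = G2 OR Q = (P OR (Q AND P)) OR Q
G4 = P OR G3 = P OR ((P OR (Q AND P)) OR Q)
G5 = G2 AND G3 = (P OR (Q AND P)) AND ((P OR (Q AND P)) OR Q)
G6 = G4 OR G5 = (P OR ((P OR (Q AND P)) OR Q)) OR ((P OR (Q AND P)) AND ((P OR (Q AND P)) OR Q))

(P OR ((P OR (Q AND P)) OR Q)) OR ((P OR (Q AND P)) AND ((P OR (Q AND P)) OR Q))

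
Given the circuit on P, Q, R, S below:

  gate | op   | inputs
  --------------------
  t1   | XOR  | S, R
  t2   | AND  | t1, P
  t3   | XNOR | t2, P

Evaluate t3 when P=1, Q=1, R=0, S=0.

0

t1 = 0 XOR 0 = 0
t2 = 0 AND 1 = 0
t3 = 0 XNOR 1 = 0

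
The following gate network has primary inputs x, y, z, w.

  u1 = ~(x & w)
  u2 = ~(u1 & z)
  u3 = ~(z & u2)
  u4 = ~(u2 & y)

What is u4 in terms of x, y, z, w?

u1 = ~(x & w)
u2 = ~(u1 & z) = ~((~(x & w)) & z)
u4 = ~(u2 & y) = ~((~((~(x & w)) & z)) & y)

~((~((~(x & w)) & z)) & y)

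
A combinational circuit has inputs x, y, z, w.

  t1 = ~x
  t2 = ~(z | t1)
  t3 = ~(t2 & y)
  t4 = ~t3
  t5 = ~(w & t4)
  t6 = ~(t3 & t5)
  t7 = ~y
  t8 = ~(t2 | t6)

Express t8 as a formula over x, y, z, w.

t1 = ~x
t2 = ~(z | t1) = ~(z | ~x)
t3 = ~(t2 & y) = ~((~(z | ~x)) & y)
t4 = ~t3 = ~(~((~(z | ~x)) & y))
t5 = ~(w & t4) = ~(w & ~(~((~(z | ~x)) & y)))
t6 = ~(t3 & t5) = ~((~((~(z | ~x)) & y)) & (~(w & ~(~((~(z | ~x)) & y)))))
t8 = ~(t2 | t6) = ~((~(z | ~x)) | (~((~((~(z | ~x)) & y)) & (~(w & ~(~((~(z | ~x)) & y)))))))

~((~(z | ~x)) | (~((~((~(z | ~x)) & y)) & (~(w & ~(~((~(z | ~x)) & y)))))))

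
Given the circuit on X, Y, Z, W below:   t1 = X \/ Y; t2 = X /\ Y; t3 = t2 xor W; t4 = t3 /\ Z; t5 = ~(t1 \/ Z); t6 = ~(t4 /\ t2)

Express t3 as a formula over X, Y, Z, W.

(X /\ Y) xor W

t2 = X /\ Y
t3 = t2 xor W = (X /\ Y) xor W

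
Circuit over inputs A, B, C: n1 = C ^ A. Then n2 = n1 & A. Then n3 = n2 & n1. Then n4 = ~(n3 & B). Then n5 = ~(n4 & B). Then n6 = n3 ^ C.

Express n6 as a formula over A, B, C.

(((C ^ A) & A) & (C ^ A)) ^ C

n1 = C ^ A
n2 = n1 & A = (C ^ A) & A
n3 = n2 & n1 = ((C ^ A) & A) & (C ^ A)
n6 = n3 ^ C = (((C ^ A) & A) & (C ^ A)) ^ C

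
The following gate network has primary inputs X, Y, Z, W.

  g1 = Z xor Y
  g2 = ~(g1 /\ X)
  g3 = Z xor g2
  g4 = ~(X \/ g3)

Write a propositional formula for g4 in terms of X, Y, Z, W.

g1 = Z xor Y
g2 = ~(g1 /\ X) = ~((Z xor Y) /\ X)
g3 = Z xor g2 = Z xor (~((Z xor Y) /\ X))
g4 = ~(X \/ g3) = ~(X \/ (Z xor (~((Z xor Y) /\ X))))

~(X \/ (Z xor (~((Z xor Y) /\ X))))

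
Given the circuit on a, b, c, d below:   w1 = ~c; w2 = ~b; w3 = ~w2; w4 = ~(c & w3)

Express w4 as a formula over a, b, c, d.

w2 = ~b
w3 = ~w2 = ~~b
w4 = ~(c & w3) = ~(c & ~~b)

~(c & ~~b)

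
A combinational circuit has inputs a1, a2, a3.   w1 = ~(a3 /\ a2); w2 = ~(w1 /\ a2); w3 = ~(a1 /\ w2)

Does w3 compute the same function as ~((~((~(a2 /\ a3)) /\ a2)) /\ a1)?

Yes

w1 = ~(a3 /\ a2)
w2 = ~(w1 /\ a2) = ~((~(a3 /\ a2)) /\ a2)
w3 = ~(a1 /\ w2) = ~(a1 /\ (~((~(a3 /\ a2)) /\ a2)))
At a1=1, a2=0, a3=0: circuit gives 0, formula gives 0.
At a1=0, a2=0, a3=0: circuit gives 1, formula gives 1.
Agrees on all 8 inputs.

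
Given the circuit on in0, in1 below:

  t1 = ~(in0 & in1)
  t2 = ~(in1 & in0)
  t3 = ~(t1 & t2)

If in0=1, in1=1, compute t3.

1

t1 = ~(1 & 1) = 0
t2 = ~(1 & 1) = 0
t3 = ~(0 & 0) = 1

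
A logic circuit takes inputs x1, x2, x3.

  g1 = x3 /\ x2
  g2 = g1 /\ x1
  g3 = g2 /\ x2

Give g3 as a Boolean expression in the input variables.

g1 = x3 /\ x2
g2 = g1 /\ x1 = (x3 /\ x2) /\ x1
g3 = g2 /\ x2 = ((x3 /\ x2) /\ x1) /\ x2

((x3 /\ x2) /\ x1) /\ x2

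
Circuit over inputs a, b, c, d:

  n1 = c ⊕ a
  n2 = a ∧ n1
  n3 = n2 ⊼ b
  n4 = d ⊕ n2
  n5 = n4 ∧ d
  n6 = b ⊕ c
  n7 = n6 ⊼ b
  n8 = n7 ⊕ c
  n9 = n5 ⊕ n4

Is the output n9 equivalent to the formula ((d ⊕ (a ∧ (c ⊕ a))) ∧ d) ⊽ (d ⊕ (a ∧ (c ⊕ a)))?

n1 = c ⊕ a
n2 = a ∧ n1 = a ∧ (c ⊕ a)
n4 = d ⊕ n2 = d ⊕ (a ∧ (c ⊕ a))
n5 = n4 ∧ d = (d ⊕ (a ∧ (c ⊕ a))) ∧ d
n9 = n5 ⊕ n4 = ((d ⊕ (a ∧ (c ⊕ a))) ∧ d) ⊕ (d ⊕ (a ∧ (c ⊕ a)))
At a=0, b=0, c=0, d=0: circuit gives 0, formula gives 1.

No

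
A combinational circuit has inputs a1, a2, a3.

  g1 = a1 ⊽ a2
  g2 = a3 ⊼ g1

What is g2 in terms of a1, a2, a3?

g1 = a1 ⊽ a2
g2 = a3 ⊼ g1 = a3 ⊼ (a1 ⊽ a2)

a3 ⊼ (a1 ⊽ a2)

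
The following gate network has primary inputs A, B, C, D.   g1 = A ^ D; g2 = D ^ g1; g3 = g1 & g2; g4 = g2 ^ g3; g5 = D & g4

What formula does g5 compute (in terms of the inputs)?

D & ((D ^ (A ^ D)) ^ ((A ^ D) & (D ^ (A ^ D))))

g1 = A ^ D
g2 = D ^ g1 = D ^ (A ^ D)
g3 = g1 & g2 = (A ^ D) & (D ^ (A ^ D))
g4 = g2 ^ g3 = (D ^ (A ^ D)) ^ ((A ^ D) & (D ^ (A ^ D)))
g5 = D & g4 = D & ((D ^ (A ^ D)) ^ ((A ^ D) & (D ^ (A ^ D))))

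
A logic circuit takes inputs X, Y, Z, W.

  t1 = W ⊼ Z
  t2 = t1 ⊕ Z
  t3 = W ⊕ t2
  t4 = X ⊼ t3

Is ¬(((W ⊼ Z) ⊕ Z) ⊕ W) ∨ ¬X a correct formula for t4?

t1 = W ⊼ Z
t2 = t1 ⊕ Z = (W ⊼ Z) ⊕ Z
t3 = W ⊕ t2 = W ⊕ ((W ⊼ Z) ⊕ Z)
t4 = X ⊼ t3 = X ⊼ (W ⊕ ((W ⊼ Z) ⊕ Z))
At X=1, Y=0, Z=0, W=0: circuit gives 0, formula gives 0.
At X=0, Y=0, Z=0, W=0: circuit gives 1, formula gives 1.
Agrees on all 16 inputs.

Yes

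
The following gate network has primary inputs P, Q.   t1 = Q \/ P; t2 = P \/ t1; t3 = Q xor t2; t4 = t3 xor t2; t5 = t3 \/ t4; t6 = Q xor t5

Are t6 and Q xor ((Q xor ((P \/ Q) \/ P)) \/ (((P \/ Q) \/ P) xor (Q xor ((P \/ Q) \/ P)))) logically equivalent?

Yes

t1 = Q \/ P
t2 = P \/ t1 = P \/ (Q \/ P)
t3 = Q xor t2 = Q xor (P \/ (Q \/ P))
t4 = t3 xor t2 = (Q xor (P \/ (Q \/ P))) xor (P \/ (Q \/ P))
t5 = t3 \/ t4 = (Q xor (P \/ (Q \/ P))) \/ ((Q xor (P \/ (Q \/ P))) xor (P \/ (Q \/ P)))
t6 = Q xor t5 = Q xor ((Q xor (P \/ (Q \/ P))) \/ ((Q xor (P \/ (Q \/ P))) xor (P \/ (Q \/ P))))
At P=0, Q=0: circuit gives 0, formula gives 0.
At P=1, Q=0: circuit gives 1, formula gives 1.
Agrees on all 4 inputs.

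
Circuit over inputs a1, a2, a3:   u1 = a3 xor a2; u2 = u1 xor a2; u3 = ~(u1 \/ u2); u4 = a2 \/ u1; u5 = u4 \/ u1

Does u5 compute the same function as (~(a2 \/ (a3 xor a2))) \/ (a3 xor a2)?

u1 = a3 xor a2
u4 = a2 \/ u1 = a2 \/ (a3 xor a2)
u5 = u4 \/ u1 = (a2 \/ (a3 xor a2)) \/ (a3 xor a2)
At a1=0, a2=0, a3=0: circuit gives 0, formula gives 1.

No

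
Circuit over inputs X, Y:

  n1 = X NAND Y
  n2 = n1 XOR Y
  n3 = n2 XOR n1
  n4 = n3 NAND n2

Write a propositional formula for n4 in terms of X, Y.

n1 = X NAND Y
n2 = n1 XOR Y = (X NAND Y) XOR Y
n3 = n2 XOR n1 = ((X NAND Y) XOR Y) XOR (X NAND Y)
n4 = n3 NAND n2 = (((X NAND Y) XOR Y) XOR (X NAND Y)) NAND ((X NAND Y) XOR Y)

(((X NAND Y) XOR Y) XOR (X NAND Y)) NAND ((X NAND Y) XOR Y)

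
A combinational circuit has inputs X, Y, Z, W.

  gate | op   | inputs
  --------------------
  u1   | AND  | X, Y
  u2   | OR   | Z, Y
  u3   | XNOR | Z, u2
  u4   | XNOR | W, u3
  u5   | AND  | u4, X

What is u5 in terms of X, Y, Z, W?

(W XNOR (Z XNOR (Z OR Y))) AND X

u2 = Z OR Y
u3 = Z XNOR u2 = Z XNOR (Z OR Y)
u4 = W XNOR u3 = W XNOR (Z XNOR (Z OR Y))
u5 = u4 AND X = (W XNOR (Z XNOR (Z OR Y))) AND X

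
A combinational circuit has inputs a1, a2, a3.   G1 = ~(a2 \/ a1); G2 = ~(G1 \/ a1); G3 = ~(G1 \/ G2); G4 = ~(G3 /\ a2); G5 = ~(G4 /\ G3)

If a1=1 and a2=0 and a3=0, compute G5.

0

G1 = ~(0 \/ 1) = 0
G2 = ~(0 \/ 1) = 0
G3 = ~(0 \/ 0) = 1
G4 = ~(1 /\ 0) = 1
G5 = ~(1 /\ 1) = 0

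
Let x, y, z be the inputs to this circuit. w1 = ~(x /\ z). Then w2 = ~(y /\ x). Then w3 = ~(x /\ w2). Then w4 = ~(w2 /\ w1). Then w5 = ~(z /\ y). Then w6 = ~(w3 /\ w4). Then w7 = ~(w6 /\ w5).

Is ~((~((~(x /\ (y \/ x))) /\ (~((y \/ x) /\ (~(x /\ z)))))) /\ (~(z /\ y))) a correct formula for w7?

No

w1 = ~(x /\ z)
w2 = ~(y /\ x)
w3 = ~(x /\ w2) = ~(x /\ (~(y /\ x)))
w4 = ~(w2 /\ w1) = ~((~(y /\ x)) /\ (~(x /\ z)))
w5 = ~(z /\ y)
w6 = ~(w3 /\ w4) = ~((~(x /\ (~(y /\ x)))) /\ (~((~(y /\ x)) /\ (~(x /\ z)))))
w7 = ~(w6 /\ w5) = ~((~((~(x /\ (~(y /\ x)))) /\ (~((~(y /\ x)) /\ (~(x /\ z)))))) /\ (~(z /\ y)))
At x=0, y=0, z=0: circuit gives 0, formula gives 1.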